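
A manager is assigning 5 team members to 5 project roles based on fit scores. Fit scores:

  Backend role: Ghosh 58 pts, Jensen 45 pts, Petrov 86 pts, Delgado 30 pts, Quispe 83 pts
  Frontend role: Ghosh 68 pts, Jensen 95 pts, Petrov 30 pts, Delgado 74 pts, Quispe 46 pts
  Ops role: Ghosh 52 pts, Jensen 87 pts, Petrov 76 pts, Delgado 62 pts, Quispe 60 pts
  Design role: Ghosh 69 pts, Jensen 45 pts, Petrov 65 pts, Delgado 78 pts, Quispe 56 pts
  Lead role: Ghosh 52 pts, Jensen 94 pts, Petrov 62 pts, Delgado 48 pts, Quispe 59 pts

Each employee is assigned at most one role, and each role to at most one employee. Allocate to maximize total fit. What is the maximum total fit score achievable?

Maximum total: 399 pts

Treat this as an assignment problem: match each employee to one role.
Optimal: Ghosh→Frontend role (68 pts), Jensen→Lead role (94 pts), Petrov→Ops role (76 pts), Delgado→Design role (78 pts), Quispe→Backend role (83 pts) — total 68+94+76+78+83 = 399 pts.
Max-entry greedy (repeatedly take the single best remaining cell) gives 371 pts, worse by 28.
Swapping Delgado↔Ghosh (Delgado→Frontend role 74 pts, Ghosh→Design role 69 pts) loses 3.
Checked against all permutations: 399 pts is optimal.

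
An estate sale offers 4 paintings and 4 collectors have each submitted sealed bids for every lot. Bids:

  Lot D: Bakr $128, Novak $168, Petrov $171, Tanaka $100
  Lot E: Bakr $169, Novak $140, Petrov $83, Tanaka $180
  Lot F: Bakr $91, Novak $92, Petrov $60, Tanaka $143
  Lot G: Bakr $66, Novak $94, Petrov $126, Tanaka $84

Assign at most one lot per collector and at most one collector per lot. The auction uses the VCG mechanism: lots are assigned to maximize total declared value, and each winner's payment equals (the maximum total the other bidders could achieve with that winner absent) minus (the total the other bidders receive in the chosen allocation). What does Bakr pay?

Bakr pays $37.

Efficient allocation: Bakr→Lot E ($169), Novak→Lot D ($168), Petrov→Lot G ($126), Tanaka→Lot F ($143); total welfare W = $606.
Bakr receives Lot E at value $169, so the others get W − 169 = $437.
Without Bakr: best allocation of the remaining 3 bidders over all 4 lots is Novak→Lot D ($168), Petrov→Lot G ($126), Tanaka→Lot E ($180), total $474.
VCG payment = (others' best without Bakr) − (others' welfare with Bakr) = 474 − 437 = $37.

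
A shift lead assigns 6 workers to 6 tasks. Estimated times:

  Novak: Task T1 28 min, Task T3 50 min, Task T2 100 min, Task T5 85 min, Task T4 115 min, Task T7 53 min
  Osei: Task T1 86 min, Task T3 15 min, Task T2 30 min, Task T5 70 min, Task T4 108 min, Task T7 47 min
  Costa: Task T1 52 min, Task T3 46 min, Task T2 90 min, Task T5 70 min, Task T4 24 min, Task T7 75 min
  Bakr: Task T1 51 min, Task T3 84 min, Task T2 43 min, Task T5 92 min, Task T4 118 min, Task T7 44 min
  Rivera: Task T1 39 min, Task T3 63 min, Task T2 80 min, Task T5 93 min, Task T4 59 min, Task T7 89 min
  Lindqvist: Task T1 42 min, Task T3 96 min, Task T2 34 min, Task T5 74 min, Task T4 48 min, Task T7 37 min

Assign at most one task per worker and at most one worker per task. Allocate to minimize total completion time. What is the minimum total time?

Min total: 238 min

Optimal: Novak→Task T1 (28 min), Osei→Task T3 (15 min), Costa→Task T4 (24 min), Bakr→Task T7 (44 min), Rivera→Task T5 (93 min), Lindqvist→Task T2 (34 min) — total 28+15+24+44+93+34 = 238 min.
Column-greedy (each task in turn goes to its cheapest remaining worker) gives 250 min, worse by 12.
Next-best assignment: Novak→Task T1, Osei→Task T3, Costa→Task T4, Bakr→Task T2, Rivera→Task T5, Lindqvist→Task T7 = 240 min.
Swapping Osei↔Costa (Osei→Task T4 108 min, Costa→Task T3 46 min) adds 115.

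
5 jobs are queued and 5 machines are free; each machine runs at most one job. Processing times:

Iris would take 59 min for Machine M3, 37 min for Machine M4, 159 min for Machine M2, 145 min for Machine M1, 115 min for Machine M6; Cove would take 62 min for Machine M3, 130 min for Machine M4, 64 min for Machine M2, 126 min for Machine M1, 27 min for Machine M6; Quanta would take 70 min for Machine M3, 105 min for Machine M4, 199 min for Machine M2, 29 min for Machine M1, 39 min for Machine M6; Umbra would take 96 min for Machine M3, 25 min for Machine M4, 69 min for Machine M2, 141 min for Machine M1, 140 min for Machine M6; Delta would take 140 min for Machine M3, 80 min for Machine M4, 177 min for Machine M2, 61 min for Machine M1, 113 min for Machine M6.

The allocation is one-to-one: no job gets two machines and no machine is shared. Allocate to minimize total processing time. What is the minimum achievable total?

Optimal: Iris→Machine M3 (59 min), Cove→Machine M2 (64 min), Quanta→Machine M6 (39 min), Umbra→Machine M4 (25 min), Delta→Machine M1 (61 min) — total 59+64+39+25+61 = 248 min.
Column-greedy (each machine in turn goes to its cheapest remaining job) gives 290 min, worse by 42.
Next-best assignment: Iris→Machine M3, Cove→Machine M6, Quanta→Machine M1, Umbra→Machine M2, Delta→Machine M4 = 264 min.

Min total: 248 min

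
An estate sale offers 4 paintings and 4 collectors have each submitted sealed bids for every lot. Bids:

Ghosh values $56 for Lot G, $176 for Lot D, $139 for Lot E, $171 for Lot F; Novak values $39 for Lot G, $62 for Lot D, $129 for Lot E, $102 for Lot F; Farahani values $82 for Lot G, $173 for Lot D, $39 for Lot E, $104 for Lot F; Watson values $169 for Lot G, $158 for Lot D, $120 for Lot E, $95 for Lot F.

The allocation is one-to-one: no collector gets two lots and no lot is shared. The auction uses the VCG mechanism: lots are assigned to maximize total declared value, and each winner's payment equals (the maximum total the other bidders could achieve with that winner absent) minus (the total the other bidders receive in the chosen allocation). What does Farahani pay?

Efficient allocation: Ghosh→Lot F ($171), Novak→Lot E ($129), Farahani→Lot D ($173), Watson→Lot G ($169); total welfare W = $642.
Farahani receives Lot D at value $173, so the others get W − 173 = $469.
Without Farahani: best allocation of the remaining 3 bidders over all 4 lots is Ghosh→Lot D ($176), Novak→Lot E ($129), Watson→Lot G ($169), total $474.
VCG payment = (others' best without Farahani) − (others' welfare with Farahani) = 474 − 469 = $5.

Farahani pays $5.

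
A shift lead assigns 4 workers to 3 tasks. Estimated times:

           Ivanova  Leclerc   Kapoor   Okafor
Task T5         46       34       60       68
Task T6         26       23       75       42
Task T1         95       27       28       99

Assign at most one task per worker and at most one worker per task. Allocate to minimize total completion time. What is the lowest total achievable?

Min total: 88 min

Optimal: Leclerc→Task T5 (34 min), Ivanova→Task T6 (26 min), Kapoor→Task T1 (28 min) — total 34+26+28 = 88 min.
Min-entry greedy (repeatedly take the single cheapest remaining cell) gives 97 min, worse by 9.
Next-best assignment: Ivanova→Task T5, Leclerc→Task T6, Kapoor→Task T1 = 97 min.
Every other assignment is strictly worse.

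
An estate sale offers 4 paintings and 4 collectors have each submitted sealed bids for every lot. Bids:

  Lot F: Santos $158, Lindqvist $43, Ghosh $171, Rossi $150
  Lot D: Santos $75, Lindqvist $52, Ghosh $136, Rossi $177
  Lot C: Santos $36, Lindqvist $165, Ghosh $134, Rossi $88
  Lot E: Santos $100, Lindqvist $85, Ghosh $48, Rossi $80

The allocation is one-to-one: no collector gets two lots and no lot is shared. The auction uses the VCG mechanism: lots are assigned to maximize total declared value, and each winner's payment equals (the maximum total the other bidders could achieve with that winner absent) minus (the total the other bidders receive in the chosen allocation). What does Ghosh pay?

Ghosh pays $58.

Efficient allocation: Santos→Lot E ($100), Lindqvist→Lot C ($165), Ghosh→Lot F ($171), Rossi→Lot D ($177); total welfare W = $613.
Ghosh receives Lot F at value $171, so the others get W − 171 = $442.
Without Ghosh: best allocation of the remaining 3 bidders over all 4 lots is Santos→Lot F ($158), Lindqvist→Lot C ($165), Rossi→Lot D ($177), total $500.
VCG payment = (others' best without Ghosh) − (others' welfare with Ghosh) = 500 − 442 = $58.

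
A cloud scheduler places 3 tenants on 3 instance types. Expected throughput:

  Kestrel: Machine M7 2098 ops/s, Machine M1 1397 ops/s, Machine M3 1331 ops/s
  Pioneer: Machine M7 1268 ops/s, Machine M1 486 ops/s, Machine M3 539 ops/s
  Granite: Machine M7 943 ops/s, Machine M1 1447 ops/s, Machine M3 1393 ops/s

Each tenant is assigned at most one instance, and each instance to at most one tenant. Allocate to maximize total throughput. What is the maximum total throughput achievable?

Max total: 4084 ops/s

Optimal: Kestrel→Machine M7 (2098 ops/s), Pioneer→Machine M3 (539 ops/s), Granite→Machine M1 (1447 ops/s) — total 2098+539+1447 = 4084 ops/s.
Next-best assignment: Kestrel→Machine M1, Pioneer→Machine M7, Granite→Machine M3 = 4058 ops/s.
Every other assignment is strictly worse.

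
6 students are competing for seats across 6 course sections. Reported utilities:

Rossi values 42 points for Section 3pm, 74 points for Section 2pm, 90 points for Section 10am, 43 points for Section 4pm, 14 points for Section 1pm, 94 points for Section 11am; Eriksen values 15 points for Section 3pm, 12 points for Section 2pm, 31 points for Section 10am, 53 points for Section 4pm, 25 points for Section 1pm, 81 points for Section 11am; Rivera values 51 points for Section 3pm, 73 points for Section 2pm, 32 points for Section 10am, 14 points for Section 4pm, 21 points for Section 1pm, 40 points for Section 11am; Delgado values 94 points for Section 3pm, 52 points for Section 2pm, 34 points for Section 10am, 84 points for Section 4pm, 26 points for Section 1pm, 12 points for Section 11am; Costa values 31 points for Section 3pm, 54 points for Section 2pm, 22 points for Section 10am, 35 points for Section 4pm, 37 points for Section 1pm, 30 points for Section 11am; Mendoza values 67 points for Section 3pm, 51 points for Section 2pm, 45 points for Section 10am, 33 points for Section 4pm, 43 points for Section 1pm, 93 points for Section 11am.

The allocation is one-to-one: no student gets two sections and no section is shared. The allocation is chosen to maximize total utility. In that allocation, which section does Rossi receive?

Rossi receives Section 10am.

Optimal: Rossi→Section 10am (90 points), Eriksen→Section 4pm (53 points), Rivera→Section 2pm (73 points), Delgado→Section 3pm (94 points), Costa→Section 1pm (37 points), Mendoza→Section 11am (93 points) — total 90+53+73+94+37+93 = 440 points.
Max-entry greedy (repeatedly take the single best remaining cell) gives 396 points, worse by 44.
Checked against all permutations: 440 points is optimal.
Rossi's own top section is Section 11am (94 points), but forcing Rossi→Section 11am and reassigning the rest optimally gives only 396 points — worse by 44.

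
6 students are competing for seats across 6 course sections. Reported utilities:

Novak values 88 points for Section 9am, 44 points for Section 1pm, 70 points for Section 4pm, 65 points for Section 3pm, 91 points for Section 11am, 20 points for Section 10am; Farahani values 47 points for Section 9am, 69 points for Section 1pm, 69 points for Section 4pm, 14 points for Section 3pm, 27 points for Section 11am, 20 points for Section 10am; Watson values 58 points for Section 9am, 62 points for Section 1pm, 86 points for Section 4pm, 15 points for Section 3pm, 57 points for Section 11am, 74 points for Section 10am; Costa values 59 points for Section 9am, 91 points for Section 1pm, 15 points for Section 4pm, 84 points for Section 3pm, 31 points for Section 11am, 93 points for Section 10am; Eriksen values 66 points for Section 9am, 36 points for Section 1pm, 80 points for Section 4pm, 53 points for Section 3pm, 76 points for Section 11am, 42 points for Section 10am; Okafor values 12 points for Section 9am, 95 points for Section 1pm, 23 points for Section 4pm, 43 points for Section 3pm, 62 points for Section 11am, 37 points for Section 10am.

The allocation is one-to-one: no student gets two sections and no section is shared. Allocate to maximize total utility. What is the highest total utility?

Optimal: Novak→Section 9am (88 points), Farahani→Section 4pm (69 points), Watson→Section 10am (74 points), Costa→Section 3pm (84 points), Eriksen→Section 11am (76 points), Okafor→Section 1pm (95 points) — total 88+69+74+84+76+95 = 486 points.

Maximum total: 486 points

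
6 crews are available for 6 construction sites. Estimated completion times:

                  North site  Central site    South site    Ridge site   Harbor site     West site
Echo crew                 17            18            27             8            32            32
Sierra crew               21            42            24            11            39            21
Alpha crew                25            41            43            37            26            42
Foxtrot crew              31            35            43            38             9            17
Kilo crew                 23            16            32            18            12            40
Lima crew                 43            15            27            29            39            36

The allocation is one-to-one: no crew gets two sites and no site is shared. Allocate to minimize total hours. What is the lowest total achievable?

Minimum total: 101 hours

Optimal: Echo crew→Ridge site (8 hours), Sierra crew→South site (24 hours), Alpha crew→North site (25 hours), Foxtrot crew→West site (17 hours), Kilo crew→Harbor site (12 hours), Lima crew→Central site (15 hours) — total 8+24+25+17+12+15 = 101 hours.
Min-entry greedy (repeatedly take the single cheapest remaining cell) gives 127 hours, worse by 26.
No other one-to-one assignment undercuts 101 hours.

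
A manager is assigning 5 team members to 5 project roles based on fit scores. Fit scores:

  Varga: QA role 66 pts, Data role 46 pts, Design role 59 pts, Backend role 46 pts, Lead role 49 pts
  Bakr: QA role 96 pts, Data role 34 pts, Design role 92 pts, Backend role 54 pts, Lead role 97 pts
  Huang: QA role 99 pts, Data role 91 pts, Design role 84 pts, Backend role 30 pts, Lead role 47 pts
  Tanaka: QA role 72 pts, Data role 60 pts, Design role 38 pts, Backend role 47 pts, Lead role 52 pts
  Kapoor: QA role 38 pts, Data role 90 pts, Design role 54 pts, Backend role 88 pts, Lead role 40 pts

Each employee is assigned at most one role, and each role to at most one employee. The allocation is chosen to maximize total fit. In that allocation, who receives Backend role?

Kapoor receives Backend role.

Optimal: Varga→Design role (59 pts), Bakr→Lead role (97 pts), Huang→Data role (91 pts), Tanaka→QA role (72 pts), Kapoor→Backend role (88 pts) — total 59+97+91+72+88 = 407 pts.
Column-greedy (each role in turn goes to its best remaining employee) gives 377 pts, worse by 30.
Next-best assignment: Varga→Design role, Bakr→Lead role, Huang→QA role, Tanaka→Data role, Kapoor→Backend role = 403 pts.
Every other assignment is strictly worse.
Kapoor's own top role is Data role (90 pts), but forcing Kapoor→Data role and reassigning the rest optimally gives only 392 pts — worse by 15.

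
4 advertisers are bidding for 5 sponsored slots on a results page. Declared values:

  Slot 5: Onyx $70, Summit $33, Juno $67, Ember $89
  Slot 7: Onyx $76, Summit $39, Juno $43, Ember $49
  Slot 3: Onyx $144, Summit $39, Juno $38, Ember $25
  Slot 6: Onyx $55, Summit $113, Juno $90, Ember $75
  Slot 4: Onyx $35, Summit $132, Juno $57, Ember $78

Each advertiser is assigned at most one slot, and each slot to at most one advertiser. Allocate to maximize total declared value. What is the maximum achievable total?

Maximum total: $455

This is a one-to-one assignment (maximum-weight bipartite matching).
Optimal: Onyx→Slot 3 ($144), Summit→Slot 4 ($132), Juno→Slot 6 ($90), Ember→Slot 5 ($89) — total 144+132+90+89 = $455.
Column-greedy (each slot in turn goes to its best remaining advertiser) gives $294, worse by 161.
Next-best assignment: Onyx→Slot 3, Summit→Slot 4, Juno→Slot 5, Ember→Slot 6 = $418.
Swapping Ember↔Onyx (Ember→Slot 3 $25, Onyx→Slot 5 $70) loses 138.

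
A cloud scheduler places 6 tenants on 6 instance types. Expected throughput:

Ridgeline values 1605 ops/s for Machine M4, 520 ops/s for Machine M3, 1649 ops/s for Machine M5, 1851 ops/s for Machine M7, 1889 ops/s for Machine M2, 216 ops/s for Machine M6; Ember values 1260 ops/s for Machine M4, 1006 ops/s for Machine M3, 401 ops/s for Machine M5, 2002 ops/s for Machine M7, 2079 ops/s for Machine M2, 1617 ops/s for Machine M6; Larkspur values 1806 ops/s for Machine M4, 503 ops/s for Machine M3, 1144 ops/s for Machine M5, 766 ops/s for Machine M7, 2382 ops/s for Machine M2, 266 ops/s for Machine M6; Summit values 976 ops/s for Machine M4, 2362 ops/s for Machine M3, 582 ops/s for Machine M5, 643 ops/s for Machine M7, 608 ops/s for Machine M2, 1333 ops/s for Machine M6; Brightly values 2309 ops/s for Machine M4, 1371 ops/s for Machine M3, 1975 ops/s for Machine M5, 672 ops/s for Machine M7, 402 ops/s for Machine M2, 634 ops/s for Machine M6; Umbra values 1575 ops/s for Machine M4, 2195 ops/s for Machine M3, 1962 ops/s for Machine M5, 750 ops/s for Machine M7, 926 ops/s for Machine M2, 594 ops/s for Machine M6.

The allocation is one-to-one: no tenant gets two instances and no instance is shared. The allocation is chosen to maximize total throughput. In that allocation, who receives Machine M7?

Optimal: Ridgeline→Machine M7 (1851 ops/s), Ember→Machine M6 (1617 ops/s), Larkspur→Machine M2 (2382 ops/s), Summit→Machine M3 (2362 ops/s), Brightly→Machine M4 (2309 ops/s), Umbra→Machine M5 (1962 ops/s) — total 1851+1617+2382+2362+2309+1962 = 12483 ops/s.
Swapping Summit↔Ridgeline (Summit→Machine M7 643 ops/s, Ridgeline→Machine M3 520 ops/s) loses 3050.
No other one-to-one assignment exceeds 12483 ops/s.
Ridgeline's own top instance is Machine M2 (1889 ops/s), but forcing Ridgeline→Machine M2 and reassigning the rest optimally gives only 11200 ops/s — worse by 1283.

Ridgeline receives Machine M7.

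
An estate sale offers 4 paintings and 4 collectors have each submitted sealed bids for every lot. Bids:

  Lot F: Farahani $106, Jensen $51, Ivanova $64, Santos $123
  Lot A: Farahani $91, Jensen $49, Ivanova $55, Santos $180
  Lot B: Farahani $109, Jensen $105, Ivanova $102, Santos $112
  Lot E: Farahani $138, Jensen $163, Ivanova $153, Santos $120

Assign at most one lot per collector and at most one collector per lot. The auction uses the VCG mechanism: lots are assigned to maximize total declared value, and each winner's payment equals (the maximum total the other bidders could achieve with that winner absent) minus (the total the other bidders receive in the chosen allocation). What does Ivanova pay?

Efficient allocation: Farahani→Lot F ($106), Jensen→Lot E ($163), Ivanova→Lot B ($102), Santos→Lot A ($180); total welfare W = $551.
Ivanova receives Lot B at value $102, so the others get W − 102 = $449.
Without Ivanova: best allocation of the remaining 3 bidders over all 4 lots is Farahani→Lot B ($109), Jensen→Lot E ($163), Santos→Lot A ($180), total $452.
VCG payment = (others' best without Ivanova) − (others' welfare with Ivanova) = 452 − 449 = $3.

Ivanova pays $3.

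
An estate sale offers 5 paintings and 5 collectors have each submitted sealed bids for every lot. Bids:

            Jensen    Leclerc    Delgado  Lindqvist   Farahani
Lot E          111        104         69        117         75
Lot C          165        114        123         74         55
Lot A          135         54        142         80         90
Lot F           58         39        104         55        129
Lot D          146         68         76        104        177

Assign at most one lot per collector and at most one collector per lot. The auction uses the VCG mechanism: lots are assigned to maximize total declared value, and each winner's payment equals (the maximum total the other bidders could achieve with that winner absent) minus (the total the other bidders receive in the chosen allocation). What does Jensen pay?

Efficient allocation: Jensen→Lot D ($146), Leclerc→Lot C ($114), Delgado→Lot A ($142), Lindqvist→Lot E ($117), Farahani→Lot F ($129); total welfare W = $648.
Jensen receives Lot D at value $146, so the others get W − 146 = $502.
Without Jensen: best allocation of the remaining 4 bidders over all 5 lots is Leclerc→Lot C ($114), Delgado→Lot A ($142), Lindqvist→Lot E ($117), Farahani→Lot D ($177), total $550.
VCG payment = (others' best without Jensen) − (others' welfare with Jensen) = 550 − 502 = $48.

Jensen pays $48.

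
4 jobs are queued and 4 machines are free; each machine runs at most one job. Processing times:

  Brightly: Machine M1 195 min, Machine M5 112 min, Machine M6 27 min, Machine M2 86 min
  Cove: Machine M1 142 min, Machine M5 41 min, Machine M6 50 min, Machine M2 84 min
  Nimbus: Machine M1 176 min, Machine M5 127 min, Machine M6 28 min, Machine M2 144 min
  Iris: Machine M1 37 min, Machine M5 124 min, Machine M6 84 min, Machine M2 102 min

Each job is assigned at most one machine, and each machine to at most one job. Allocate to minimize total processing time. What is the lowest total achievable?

Minimum total: 192 min

Optimal: Brightly→Machine M2 (86 min), Cove→Machine M5 (41 min), Nimbus→Machine M6 (28 min), Iris→Machine M1 (37 min) — total 86+41+28+37 = 192 min.
Next-best assignment: Brightly→Machine M6, Cove→Machine M5, Nimbus→Machine M2, Iris→Machine M1 = 249 min.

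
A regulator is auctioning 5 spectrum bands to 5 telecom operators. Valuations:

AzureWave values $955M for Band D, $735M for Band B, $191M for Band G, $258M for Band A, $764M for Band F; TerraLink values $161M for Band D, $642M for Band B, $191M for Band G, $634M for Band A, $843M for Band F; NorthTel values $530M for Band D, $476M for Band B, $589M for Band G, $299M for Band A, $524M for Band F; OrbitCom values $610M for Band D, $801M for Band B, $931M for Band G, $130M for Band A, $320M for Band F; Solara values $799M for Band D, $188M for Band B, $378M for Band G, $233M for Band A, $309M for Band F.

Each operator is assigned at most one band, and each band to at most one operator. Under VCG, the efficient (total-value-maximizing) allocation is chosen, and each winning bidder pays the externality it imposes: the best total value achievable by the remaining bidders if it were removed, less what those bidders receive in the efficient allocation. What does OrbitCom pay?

Efficient allocation: AzureWave→Band B ($735M), TerraLink→Band A ($634M), NorthTel→Band F ($524M), OrbitCom→Band G ($931M), Solara→Band D ($799M); total welfare W = $3623M.
OrbitCom receives Band G at value $931M, so the others get W − 931 = $2692M.
Without OrbitCom: best allocation of the remaining 4 bidders over all 5 bands is AzureWave→Band B ($735M), TerraLink→Band F ($843M), NorthTel→Band G ($589M), Solara→Band D ($799M), total $2966M.
VCG payment = (others' best without OrbitCom) − (others' welfare with OrbitCom) = 2966 − 2692 = $274M.

OrbitCom pays $274M.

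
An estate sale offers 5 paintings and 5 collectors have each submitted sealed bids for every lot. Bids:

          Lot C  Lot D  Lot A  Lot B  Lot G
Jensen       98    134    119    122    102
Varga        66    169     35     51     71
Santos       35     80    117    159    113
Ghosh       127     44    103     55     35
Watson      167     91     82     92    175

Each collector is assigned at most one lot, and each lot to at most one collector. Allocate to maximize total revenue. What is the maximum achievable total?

Max total: $749

Optimal: Jensen→Lot A ($119), Varga→Lot D ($169), Santos→Lot B ($159), Ghosh→Lot C ($127), Watson→Lot G ($175) — total 119+169+159+127+175 = $749.
Row-greedy (each collector in turn takes its best remaining lot) gives $573, worse by 176.
Next-best assignment: Jensen→Lot B, Varga→Lot D, Santos→Lot A, Ghosh→Lot C, Watson→Lot G = $710.
Swapping Santos↔Varga (Santos→Lot D $80, Varga→Lot B $51) loses 197.
No other one-to-one assignment exceeds $749.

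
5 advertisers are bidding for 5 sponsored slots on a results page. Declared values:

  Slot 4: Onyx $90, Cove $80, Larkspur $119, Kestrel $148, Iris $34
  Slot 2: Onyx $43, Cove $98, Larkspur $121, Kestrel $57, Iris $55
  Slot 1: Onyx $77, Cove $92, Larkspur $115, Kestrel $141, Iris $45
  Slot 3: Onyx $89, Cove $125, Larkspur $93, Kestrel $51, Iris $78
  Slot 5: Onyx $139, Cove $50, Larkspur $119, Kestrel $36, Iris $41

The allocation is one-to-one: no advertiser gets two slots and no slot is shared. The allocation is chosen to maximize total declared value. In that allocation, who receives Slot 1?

Larkspur receives Slot 1.

Optimal: Onyx→Slot 5 ($139), Cove→Slot 3 ($125), Larkspur→Slot 1 ($115), Kestrel→Slot 4 ($148), Iris→Slot 2 ($55) — total 139+125+115+148+55 = $582.
Max-entry greedy (repeatedly take the single best remaining cell) gives $578, worse by 4.
Next-best assignment: Onyx→Slot 5, Cove→Slot 3, Larkspur→Slot 4, Kestrel→Slot 1, Iris→Slot 2 = $579.
Checked against all permutations: $582 is optimal.
Larkspur's own top slot is Slot 2 ($121), but forcing Larkspur→Slot 2 and reassigning the rest optimally gives only $578 — worse by 4.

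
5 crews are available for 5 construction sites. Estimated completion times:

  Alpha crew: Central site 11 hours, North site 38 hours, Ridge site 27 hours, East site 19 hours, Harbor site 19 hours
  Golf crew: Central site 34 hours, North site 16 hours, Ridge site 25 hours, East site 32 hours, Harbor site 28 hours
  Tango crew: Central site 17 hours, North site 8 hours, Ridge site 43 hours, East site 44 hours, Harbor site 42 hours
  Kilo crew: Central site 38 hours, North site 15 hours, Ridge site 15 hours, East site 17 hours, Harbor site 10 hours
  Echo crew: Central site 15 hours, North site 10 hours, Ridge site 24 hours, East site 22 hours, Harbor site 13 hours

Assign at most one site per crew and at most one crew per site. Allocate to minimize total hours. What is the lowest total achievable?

Treat this as an assignment problem: match each crew to one site.
Optimal: Alpha crew→Central site (11 hours), Golf crew→Ridge site (25 hours), Tango crew→North site (8 hours), Kilo crew→East site (17 hours), Echo crew→Harbor site (13 hours) — total 11+25+8+17+13 = 74 hours.
Row-greedy (each crew in turn takes its cheapest remaining site) gives 106 hours, worse by 32.
Every other assignment is strictly worse.

Min total: 74 hours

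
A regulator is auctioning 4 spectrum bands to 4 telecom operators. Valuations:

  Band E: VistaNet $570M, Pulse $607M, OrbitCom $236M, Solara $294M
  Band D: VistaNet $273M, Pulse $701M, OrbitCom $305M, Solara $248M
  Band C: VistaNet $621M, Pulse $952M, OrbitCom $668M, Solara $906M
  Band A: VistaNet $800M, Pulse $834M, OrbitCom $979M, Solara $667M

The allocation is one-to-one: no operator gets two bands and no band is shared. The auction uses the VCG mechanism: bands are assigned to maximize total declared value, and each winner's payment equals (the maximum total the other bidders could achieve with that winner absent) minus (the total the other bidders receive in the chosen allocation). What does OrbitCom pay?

OrbitCom pays $230M.

Efficient allocation: VistaNet→Band E ($570M), Pulse→Band D ($701M), OrbitCom→Band A ($979M), Solara→Band C ($906M); total welfare W = $3156M.
OrbitCom receives Band A at value $979M, so the others get W − 979 = $2177M.
Without OrbitCom: best allocation of the remaining 3 bidders over all 4 bands is VistaNet→Band A ($800M), Pulse→Band D ($701M), Solara→Band C ($906M), total $2407M.
VCG payment = (others' best without OrbitCom) − (others' welfare with OrbitCom) = 2407 − 2177 = $230M.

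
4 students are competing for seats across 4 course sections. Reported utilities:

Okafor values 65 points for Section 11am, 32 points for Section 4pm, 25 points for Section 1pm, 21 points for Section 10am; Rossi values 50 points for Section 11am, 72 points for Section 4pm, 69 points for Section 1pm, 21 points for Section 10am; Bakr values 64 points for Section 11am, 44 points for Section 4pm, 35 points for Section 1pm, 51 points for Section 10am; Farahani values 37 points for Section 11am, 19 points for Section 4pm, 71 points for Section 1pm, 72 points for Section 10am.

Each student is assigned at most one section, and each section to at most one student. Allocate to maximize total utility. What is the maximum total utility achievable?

Maximum total: 259 points

Optimal: Okafor→Section 11am (65 points), Rossi→Section 4pm (72 points), Bakr→Section 10am (51 points), Farahani→Section 1pm (71 points) — total 65+72+51+71 = 259 points.
Max-entry greedy (repeatedly take the single best remaining cell) gives 244 points, worse by 15.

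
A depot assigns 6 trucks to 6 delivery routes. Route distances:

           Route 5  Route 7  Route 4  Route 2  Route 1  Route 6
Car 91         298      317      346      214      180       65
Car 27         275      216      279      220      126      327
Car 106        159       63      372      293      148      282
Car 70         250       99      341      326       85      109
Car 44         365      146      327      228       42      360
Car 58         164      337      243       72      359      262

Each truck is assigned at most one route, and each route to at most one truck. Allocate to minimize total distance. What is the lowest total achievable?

Minimum total: 716 km

This is the linear assignment problem.
Optimal: Car 91→Route 6 (65 km), Car 27→Route 4 (279 km), Car 106→Route 5 (159 km), Car 70→Route 7 (99 km), Car 44→Route 1 (42 km), Car 58→Route 2 (72 km) — total 65+279+159+99+42+72 = 716 km.
Min-entry greedy (repeatedly take the single cheapest remaining cell) gives 771 km, worse by 55.
No other one-to-one assignment undercuts 716 km.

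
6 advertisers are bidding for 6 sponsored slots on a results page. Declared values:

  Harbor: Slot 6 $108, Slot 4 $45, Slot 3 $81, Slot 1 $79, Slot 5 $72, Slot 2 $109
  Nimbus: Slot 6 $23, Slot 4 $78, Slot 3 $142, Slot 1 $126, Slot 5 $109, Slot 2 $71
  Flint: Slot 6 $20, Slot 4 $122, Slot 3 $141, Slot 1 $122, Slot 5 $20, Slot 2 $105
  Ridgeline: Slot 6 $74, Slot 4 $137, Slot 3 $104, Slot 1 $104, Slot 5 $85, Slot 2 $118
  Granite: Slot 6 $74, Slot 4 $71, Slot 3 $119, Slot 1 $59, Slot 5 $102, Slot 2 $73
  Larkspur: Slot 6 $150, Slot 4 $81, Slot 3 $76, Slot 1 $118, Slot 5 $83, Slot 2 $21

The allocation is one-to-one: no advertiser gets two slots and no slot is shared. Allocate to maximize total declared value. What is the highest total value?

Optimal: Harbor→Slot 2 ($109), Nimbus→Slot 1 ($126), Flint→Slot 3 ($141), Ridgeline→Slot 4 ($137), Granite→Slot 5 ($102), Larkspur→Slot 6 ($150) — total 109+126+141+137+102+150 = $765.
Row-greedy (each advertiser in turn takes its best remaining slot) gives $729, worse by 36.
Swapping Harbor↔Larkspur (Harbor→Slot 6 $108, Larkspur→Slot 2 $21) loses 130.
No other one-to-one assignment exceeds $765.

Max total: $765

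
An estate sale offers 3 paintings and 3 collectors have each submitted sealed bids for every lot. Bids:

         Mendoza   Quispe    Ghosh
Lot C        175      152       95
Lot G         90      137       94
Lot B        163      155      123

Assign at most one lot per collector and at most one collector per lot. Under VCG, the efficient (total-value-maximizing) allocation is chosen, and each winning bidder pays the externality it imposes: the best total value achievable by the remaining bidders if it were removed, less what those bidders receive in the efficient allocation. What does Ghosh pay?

Efficient allocation: Mendoza→Lot C ($175), Quispe→Lot G ($137), Ghosh→Lot B ($123); total welfare W = $435.
Ghosh receives Lot B at value $123, so the others get W − 123 = $312.
Without Ghosh: best allocation of the remaining 2 bidders over all 3 lots is Mendoza→Lot C ($175), Quispe→Lot B ($155), total $330.
VCG payment = (others' best without Ghosh) − (others' welfare with Ghosh) = 330 − 312 = $18.

Ghosh pays $18.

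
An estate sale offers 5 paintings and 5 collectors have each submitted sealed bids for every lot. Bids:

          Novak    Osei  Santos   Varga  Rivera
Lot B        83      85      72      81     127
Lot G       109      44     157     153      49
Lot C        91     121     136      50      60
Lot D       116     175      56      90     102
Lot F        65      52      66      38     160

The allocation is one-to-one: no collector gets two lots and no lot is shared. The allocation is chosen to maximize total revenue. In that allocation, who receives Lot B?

Novak receives Lot B.

Optimal: Novak→Lot B ($83), Osei→Lot D ($175), Santos→Lot C ($136), Varga→Lot G ($153), Rivera→Lot F ($160) — total 83+175+136+153+160 = $707.
Next-best assignment: Novak→Lot C, Osei→Lot D, Santos→Lot G, Varga→Lot B, Rivera→Lot F = $664.
Novak's own top lot is Lot D ($116), but forcing Novak→Lot D and reassigning the rest optimally gives only $650 — worse by 57.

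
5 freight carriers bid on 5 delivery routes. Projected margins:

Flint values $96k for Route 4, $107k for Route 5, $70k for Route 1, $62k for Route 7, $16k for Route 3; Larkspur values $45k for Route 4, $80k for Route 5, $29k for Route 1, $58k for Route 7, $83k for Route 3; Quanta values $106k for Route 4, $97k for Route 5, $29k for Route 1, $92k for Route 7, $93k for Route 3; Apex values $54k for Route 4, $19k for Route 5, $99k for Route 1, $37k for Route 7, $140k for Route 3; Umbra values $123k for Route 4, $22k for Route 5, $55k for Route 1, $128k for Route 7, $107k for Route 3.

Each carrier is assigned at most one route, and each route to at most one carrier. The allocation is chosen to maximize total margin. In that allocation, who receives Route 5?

Optimal: Flint→Route 1 ($70k), Larkspur→Route 5 ($80k), Quanta→Route 4 ($106k), Apex→Route 3 ($140k), Umbra→Route 7 ($128k) — total 70+80+106+140+128 = $524k.
Row-greedy (each carrier in turn takes its best remaining route) gives $523k, worse by 1.
Swapping Flint↔Quanta (Flint→Route 4 $96k, Quanta→Route 1 $29k) loses 51.
No other one-to-one assignment exceeds $524k.
Larkspur's own top route is Route 3 ($83k), but forcing Larkspur→Route 3 and reassigning the rest optimally gives only $523k — worse by 1.

Larkspur receives Route 5.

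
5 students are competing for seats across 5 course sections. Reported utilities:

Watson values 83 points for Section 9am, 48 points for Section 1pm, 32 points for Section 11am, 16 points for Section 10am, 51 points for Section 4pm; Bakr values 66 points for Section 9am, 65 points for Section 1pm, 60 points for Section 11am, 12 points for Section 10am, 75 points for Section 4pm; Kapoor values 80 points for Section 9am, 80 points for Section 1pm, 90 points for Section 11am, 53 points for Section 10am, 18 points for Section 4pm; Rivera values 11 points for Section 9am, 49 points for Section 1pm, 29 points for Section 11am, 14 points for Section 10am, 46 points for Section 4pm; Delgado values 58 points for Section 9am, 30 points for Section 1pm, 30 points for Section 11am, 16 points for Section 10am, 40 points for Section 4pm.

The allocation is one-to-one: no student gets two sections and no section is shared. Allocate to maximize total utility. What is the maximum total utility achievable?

This is a one-to-one assignment (maximum-weight bipartite matching).
Optimal: Watson→Section 9am (83 points), Bakr→Section 4pm (75 points), Kapoor→Section 11am (90 points), Rivera→Section 1pm (49 points), Delgado→Section 10am (16 points) — total 83+75+90+49+16 = 313 points.
Next-best assignment: Watson→Section 9am, Bakr→Section 1pm, Kapoor→Section 11am, Rivera→Section 4pm, Delgado→Section 10am = 300 points.
Checked against all permutations: 313 points is optimal.

Maximum total: 313 points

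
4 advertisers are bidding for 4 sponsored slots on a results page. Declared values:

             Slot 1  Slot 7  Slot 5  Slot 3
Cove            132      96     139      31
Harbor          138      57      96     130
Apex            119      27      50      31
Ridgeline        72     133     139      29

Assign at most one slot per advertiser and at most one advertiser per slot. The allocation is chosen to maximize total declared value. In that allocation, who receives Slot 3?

Optimal: Cove→Slot 5 ($139), Harbor→Slot 3 ($130), Apex→Slot 1 ($119), Ridgeline→Slot 7 ($133) — total 139+130+119+133 = $521.
Row-greedy (each advertiser in turn takes its best remaining slot) gives $441, worse by 80.
Harbor's own top slot is Slot 1 ($138), but forcing Harbor→Slot 1 and reassigning the rest optimally gives only $441 — worse by 80.

Harbor receives Slot 3.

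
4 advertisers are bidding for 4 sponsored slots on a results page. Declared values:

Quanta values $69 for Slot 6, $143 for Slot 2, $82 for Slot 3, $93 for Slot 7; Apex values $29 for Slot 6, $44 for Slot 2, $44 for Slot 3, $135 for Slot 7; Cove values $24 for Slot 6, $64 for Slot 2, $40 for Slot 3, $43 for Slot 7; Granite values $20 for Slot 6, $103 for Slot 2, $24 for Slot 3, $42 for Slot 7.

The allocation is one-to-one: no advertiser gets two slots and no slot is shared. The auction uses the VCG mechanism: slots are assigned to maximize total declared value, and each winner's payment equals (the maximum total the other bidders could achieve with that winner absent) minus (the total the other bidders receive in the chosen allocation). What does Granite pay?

Efficient allocation: Quanta→Slot 6 ($69), Apex→Slot 7 ($135), Cove→Slot 3 ($40), Granite→Slot 2 ($103); total welfare W = $347.
Granite receives Slot 2 at value $103, so the others get W − 103 = $244.
Without Granite: best allocation of the remaining 3 bidders over all 4 slots is Quanta→Slot 2 ($143), Apex→Slot 7 ($135), Cove→Slot 3 ($40), total $318.
VCG payment = (others' best without Granite) − (others' welfare with Granite) = 318 − 244 = $74.

Granite pays $74.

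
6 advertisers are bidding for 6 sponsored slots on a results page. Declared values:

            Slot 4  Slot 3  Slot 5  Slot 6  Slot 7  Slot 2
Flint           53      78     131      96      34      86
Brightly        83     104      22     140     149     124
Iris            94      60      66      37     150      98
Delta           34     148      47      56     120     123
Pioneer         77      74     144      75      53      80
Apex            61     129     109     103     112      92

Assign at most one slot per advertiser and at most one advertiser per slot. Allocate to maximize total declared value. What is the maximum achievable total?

Optimal: Flint→Slot 5 ($131), Brightly→Slot 6 ($140), Iris→Slot 7 ($150), Delta→Slot 2 ($123), Pioneer→Slot 4 ($77), Apex→Slot 3 ($129) — total 131+140+150+123+77+129 = $750.
Column-greedy (each slot in turn goes to its best remaining advertiser) gives $724, worse by 26.
Next-best assignment: Flint→Slot 4, Brightly→Slot 6, Iris→Slot 7, Delta→Slot 2, Pioneer→Slot 5, Apex→Slot 3 = $739.
Swapping Brightly↔Apex (Brightly→Slot 3 $104, Apex→Slot 6 $103) loses 62.

Max total: $750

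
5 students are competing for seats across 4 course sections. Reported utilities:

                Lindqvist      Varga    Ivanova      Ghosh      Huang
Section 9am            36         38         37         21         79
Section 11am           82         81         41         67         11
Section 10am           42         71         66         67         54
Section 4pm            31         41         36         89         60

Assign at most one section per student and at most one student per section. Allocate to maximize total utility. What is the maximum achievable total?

Treat this as an assignment problem: match each student to one section.
Optimal: Huang→Section 9am (79 points), Lindqvist→Section 11am (82 points), Varga→Section 10am (71 points), Ghosh→Section 4pm (89 points) — total 79+82+71+89 = 321 points.
Row-greedy (each student in turn takes its best remaining section) gives 279 points, worse by 42.
Next-best assignment: Huang→Section 9am, Lindqvist→Section 11am, Ivanova→Section 10am, Ghosh→Section 4pm = 316 points.
Swapping Huang↔Ghosh (Huang→Section 4pm 60 points, Ghosh→Section 9am 21 points) loses 87.
Checked against all permutations: 321 points is optimal.

Max total: 321 points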